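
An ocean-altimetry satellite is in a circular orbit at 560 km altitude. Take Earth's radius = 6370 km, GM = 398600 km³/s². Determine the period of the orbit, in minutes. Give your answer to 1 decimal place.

95.7 min

Semi-major axis a = 6370 + 560 = 6930 km. Period T = 2π√(a³/μ) = 2π√(6930³/398600) = 5741.3 s = 95.69 min.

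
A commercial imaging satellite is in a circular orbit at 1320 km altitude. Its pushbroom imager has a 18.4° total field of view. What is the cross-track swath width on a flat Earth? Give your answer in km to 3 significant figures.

428 km

Half-angle = 18.4°/2 = 9.2°.
Swath width ≈ 2h·tan(θ/2) = 2 × 1320 × tan(9.2°) = 427.6 km.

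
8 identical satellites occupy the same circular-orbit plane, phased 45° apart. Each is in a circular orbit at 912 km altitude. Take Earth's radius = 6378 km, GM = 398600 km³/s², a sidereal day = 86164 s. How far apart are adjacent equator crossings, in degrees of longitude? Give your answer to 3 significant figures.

Semi-major axis a = 6378 + 912 = 7290 km. Period T = 2π√(a³/μ) = 2π√(7290³/398600) = 6194.4 s = 103.24 min.
Single-satellite node shift = (6194.4/86164) × 360° = 25.88°.
With 8 satellites evenly phased, successive equator crossings are 25.88/8 = 3.235° apart.

3.24°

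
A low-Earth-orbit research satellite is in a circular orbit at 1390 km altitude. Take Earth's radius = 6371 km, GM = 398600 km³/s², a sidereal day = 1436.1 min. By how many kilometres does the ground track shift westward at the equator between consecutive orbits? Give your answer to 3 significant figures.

3160 km

Semi-major axis a = 6371 + 1390 = 7761 km. Period T = 2π√(a³/μ) = 2π√(7761³/398600) = 6804.4 s = 113.41 min.
During one orbit Earth rotates (6804.4 / 86166) × 360° = 28.43°.
At the equator that is 28.43° × (2π·6371/360) km/° = 28.43 × 111.2 = 3161 km.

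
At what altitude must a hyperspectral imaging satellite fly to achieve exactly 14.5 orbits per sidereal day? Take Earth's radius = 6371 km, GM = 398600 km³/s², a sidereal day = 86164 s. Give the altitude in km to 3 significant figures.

720 km

Required period T = 86164 / 14.5 = 5942.3 s.
From T = 2π√(a³/μ): a = (μ T²/4π²)^(1/3) = (398600 × 5942.3² / 4π²)^(1/3) = 7091 km.
Altitude h = a − R = 7091 − 6371 = 720 km.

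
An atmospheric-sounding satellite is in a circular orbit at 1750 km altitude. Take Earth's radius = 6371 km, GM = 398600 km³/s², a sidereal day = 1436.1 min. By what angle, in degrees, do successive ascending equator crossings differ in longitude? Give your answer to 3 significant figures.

Semi-major axis a = 6371 + 1750 = 8121 km. Period T = 2π√(a³/μ) = 2π√(8121³/398600) = 7283.3 s = 121.39 min.
During one orbit Earth rotates (7283.3 / 86166) × 360° = 30.43°.

30.4°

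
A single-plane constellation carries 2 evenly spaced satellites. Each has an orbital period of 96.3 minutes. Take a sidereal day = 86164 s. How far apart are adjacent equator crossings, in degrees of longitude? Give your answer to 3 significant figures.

12.1°

T = 96.3 min = 5778.0 s.
Single-satellite node shift = (5778.0/86164) × 360° = 24.14°.
With 2 satellites evenly phased, successive equator crossings are 24.14/2 = 12.070° apart.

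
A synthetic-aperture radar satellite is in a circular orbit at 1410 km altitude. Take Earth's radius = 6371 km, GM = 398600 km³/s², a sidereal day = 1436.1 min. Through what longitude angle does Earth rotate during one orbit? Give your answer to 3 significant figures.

Semi-major axis a = 6371 + 1410 = 7781 km. Period T = 2π√(a³/μ) = 2π√(7781³/398600) = 6830.7 s = 113.84 min.
During one orbit Earth rotates (6830.7 / 86166) × 360° = 28.54°.

28.5°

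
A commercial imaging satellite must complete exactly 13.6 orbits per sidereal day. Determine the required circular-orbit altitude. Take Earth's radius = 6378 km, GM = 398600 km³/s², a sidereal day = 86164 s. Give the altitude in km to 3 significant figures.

Required period T = 86164 / 13.6 = 6335.6 s.
From T = 2π√(a³/μ): a = (μ T²/4π²)^(1/3) = (398600 × 6335.6² / 4π²)^(1/3) = 7400 km.
Altitude h = a − R = 7400 − 6378 = 1022 km.

1020 km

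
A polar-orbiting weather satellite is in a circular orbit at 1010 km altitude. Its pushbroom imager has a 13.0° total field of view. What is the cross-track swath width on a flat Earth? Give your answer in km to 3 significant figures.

Half-angle = 13.0°/2 = 6.5°.
Swath width ≈ 2h·tan(θ/2) = 2 × 1010 × tan(6.5°) = 230.1 km.

230 km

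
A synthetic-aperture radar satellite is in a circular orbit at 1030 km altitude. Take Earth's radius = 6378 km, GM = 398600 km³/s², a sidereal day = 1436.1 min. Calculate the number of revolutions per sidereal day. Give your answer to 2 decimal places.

13.58

Semi-major axis a = 6378 + 1030 = 7408 km. Period T = 2π√(a³/μ) = 2π√(7408³/398600) = 6345.5 s = 105.76 min.
Orbits per sidereal day = 86166 / 6345.5 = 13.579.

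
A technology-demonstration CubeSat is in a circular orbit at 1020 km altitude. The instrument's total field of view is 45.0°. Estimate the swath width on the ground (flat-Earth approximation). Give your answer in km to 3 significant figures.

Half-angle = 45.0°/2 = 22.5°.
Swath width ≈ 2h·tan(θ/2) = 2 × 1020 × tan(22.5°) = 845.0 km.

845 km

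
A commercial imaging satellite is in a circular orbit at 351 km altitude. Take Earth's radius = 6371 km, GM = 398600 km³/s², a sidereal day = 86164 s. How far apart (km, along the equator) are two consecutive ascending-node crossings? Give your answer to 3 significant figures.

Semi-major axis a = 6371 + 351 = 6722 km. Period T = 2π√(a³/μ) = 2π√(6722³/398600) = 5484.8 s = 91.41 min.
During one orbit Earth rotates (5484.8 / 86164) × 360° = 22.92°.
At the equator that is 22.92° × (2π·6371/360) km/° = 22.92 × 111.2 = 2548 km.

2550 km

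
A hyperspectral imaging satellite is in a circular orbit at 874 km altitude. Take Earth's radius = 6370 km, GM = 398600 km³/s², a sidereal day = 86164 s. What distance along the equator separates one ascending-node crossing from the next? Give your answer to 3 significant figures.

Semi-major axis a = 6370 + 874 = 7244 km. Period T = 2π√(a³/μ) = 2π√(7244³/398600) = 6135.9 s = 102.27 min.
During one orbit Earth rotates (6135.9 / 86164) × 360° = 25.64°.
At the equator that is 25.64° × (2π·6370/360) km/° = 25.64 × 111.2 = 2850 km.

2850 km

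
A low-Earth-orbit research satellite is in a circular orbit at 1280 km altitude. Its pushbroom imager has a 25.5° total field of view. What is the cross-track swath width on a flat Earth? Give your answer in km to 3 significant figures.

Half-angle = 25.5°/2 = 12.75°.
Swath width ≈ 2h·tan(θ/2) = 2 × 1280 × tan(12.75°) = 579.3 km.

579 km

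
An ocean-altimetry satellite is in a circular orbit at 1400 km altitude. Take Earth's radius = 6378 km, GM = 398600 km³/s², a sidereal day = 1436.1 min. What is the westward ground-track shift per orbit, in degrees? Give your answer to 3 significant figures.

28.5°

Semi-major axis a = 6378 + 1400 = 7778 km. Period T = 2π√(a³/μ) = 2π√(7778³/398600) = 6826.7 s = 113.78 min.
During one orbit Earth rotates (6826.7 / 86166) × 360° = 28.52°.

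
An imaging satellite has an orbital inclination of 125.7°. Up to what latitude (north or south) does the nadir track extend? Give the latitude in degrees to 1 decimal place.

54.3°

Retrograde orbit: the ground track reaches ±(180° − i) = ±(180 − 125.7) = ±54.3°.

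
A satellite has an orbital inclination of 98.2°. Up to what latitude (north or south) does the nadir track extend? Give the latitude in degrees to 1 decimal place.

Retrograde orbit: the ground track reaches ±(180° − i) = ±(180 − 98.2) = ±81.8°.

81.8°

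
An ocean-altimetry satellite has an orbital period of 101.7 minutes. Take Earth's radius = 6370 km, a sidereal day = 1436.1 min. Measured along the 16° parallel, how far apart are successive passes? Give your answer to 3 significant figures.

2720 km

T = 101.7 min = 6102.0 s.
Node shift per orbit = (6102.0/86166) × 360° = 25.49°.
Equatorial spacing = 25.49 × 111.2 km/° = 2834 km.
At 16° latitude, spacing = 2834 × cos(16°) = 2725 km.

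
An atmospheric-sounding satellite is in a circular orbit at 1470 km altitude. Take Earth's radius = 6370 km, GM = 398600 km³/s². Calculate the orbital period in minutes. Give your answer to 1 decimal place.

115.1 min

Semi-major axis a = 6370 + 1470 = 7840 km. Period T = 2π√(a³/μ) = 2π√(7840³/398600) = 6908.5 s = 115.14 min.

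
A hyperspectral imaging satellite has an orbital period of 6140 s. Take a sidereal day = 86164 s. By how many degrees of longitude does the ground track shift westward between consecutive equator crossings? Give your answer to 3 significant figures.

During one orbit Earth rotates (6140.0 / 86164) × 360° = 25.65°.

25.7°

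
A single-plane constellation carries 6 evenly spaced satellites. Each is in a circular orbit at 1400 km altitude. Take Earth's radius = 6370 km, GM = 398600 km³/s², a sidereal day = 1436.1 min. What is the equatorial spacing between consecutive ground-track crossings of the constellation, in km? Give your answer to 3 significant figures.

Semi-major axis a = 6370 + 1400 = 7770 km. Period T = 2π√(a³/μ) = 2π√(7770³/398600) = 6816.2 s = 113.60 min.
Single-satellite node shift = (6816.2/86166) × 360° = 28.48°.
With 6 satellites evenly phased, successive equator crossings are 28.48/6 = 4.746° apart.
That is 4.746 × 111.2 = 528 km at the equator.

528 km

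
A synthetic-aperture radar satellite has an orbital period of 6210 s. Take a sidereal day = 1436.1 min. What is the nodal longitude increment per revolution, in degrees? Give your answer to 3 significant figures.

During one orbit Earth rotates (6210.0 / 86166) × 360° = 25.95°.

25.9°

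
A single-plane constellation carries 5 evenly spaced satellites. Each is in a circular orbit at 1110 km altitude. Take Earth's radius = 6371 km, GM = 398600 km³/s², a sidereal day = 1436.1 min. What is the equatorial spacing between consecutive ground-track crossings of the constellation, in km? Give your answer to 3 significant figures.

Semi-major axis a = 6371 + 1110 = 7481 km. Period T = 2π√(a³/μ) = 2π√(7481³/398600) = 6439.5 s = 107.32 min.
Single-satellite node shift = (6439.5/86166) × 360° = 26.90°.
With 5 satellites evenly phased, successive equator crossings are 26.90/5 = 5.381° apart.
That is 5.381 × 111.2 = 598 km at the equator.

598 km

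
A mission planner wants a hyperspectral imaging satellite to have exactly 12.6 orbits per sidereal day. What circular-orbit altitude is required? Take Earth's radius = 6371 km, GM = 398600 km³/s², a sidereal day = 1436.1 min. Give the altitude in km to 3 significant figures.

1420 km

Required period T = 86166 / 12.6 = 6838.6 s.
From T = 2π√(a³/μ): a = (μ T²/4π²)^(1/3) = (398600 × 6838.6² / 4π²)^(1/3) = 7787 km.
Altitude h = a − R = 7787 − 6371 = 1416 km.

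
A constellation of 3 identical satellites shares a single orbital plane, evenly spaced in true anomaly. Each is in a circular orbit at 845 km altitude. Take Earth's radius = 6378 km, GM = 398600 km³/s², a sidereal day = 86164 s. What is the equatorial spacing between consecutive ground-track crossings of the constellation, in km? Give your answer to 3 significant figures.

947 km

Semi-major axis a = 6378 + 845 = 7223 km. Period T = 2π√(a³/μ) = 2π√(7223³/398600) = 6109.2 s = 101.82 min.
Single-satellite node shift = (6109.2/86164) × 360° = 25.52°.
With 3 satellites evenly phased, successive equator crossings are 25.52/3 = 8.508° apart.
That is 8.508 × 111.3 = 947 km at the equator.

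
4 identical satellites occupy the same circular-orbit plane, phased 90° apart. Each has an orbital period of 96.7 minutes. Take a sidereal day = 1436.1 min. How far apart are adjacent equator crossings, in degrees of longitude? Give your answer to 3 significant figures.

6.06°

T = 96.7 min = 5802.0 s.
Single-satellite node shift = (5802.0/86166) × 360° = 24.24°.
With 4 satellites evenly phased, successive equator crossings are 24.24/4 = 6.060° apart.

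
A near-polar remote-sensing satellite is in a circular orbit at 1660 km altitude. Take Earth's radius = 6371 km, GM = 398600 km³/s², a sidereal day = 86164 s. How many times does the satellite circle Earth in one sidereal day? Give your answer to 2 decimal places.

12.03

Semi-major axis a = 6371 + 1660 = 8031 km. Period T = 2π√(a³/μ) = 2π√(8031³/398600) = 7162.5 s = 119.38 min.
Orbits per sidereal day = 86164 / 7162.5 = 12.030.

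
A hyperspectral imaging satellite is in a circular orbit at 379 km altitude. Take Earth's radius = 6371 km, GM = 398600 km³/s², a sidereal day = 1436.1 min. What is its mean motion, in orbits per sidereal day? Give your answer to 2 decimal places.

Semi-major axis a = 6371 + 379 = 6750 km. Period T = 2π√(a³/μ) = 2π√(6750³/398600) = 5519.1 s = 91.98 min.
Orbits per sidereal day = 86166 / 5519.1 = 15.612.

15.61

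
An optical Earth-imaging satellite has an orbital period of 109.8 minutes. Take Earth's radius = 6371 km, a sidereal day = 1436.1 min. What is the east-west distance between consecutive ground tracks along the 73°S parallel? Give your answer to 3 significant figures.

T = 109.8 min = 6588.0 s.
Node shift per orbit = (6588.0/86166) × 360° = 27.52°.
Equatorial spacing = 27.52 × 111.2 km/° = 3061 km.
At 73° latitude, spacing = 3061 × cos(73°) = 895 km.

895 km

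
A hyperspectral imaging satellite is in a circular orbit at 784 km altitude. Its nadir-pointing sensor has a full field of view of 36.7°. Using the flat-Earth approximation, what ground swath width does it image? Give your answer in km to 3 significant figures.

Half-angle = 36.7°/2 = 18.35°.
Swath width ≈ 2h·tan(θ/2) = 2 × 784 × tan(18.35°) = 520.1 km.

520 km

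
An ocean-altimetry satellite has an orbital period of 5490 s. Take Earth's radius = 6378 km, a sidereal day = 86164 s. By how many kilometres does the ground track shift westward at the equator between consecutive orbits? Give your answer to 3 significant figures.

2550 km

During one orbit Earth rotates (5490.0 / 86164) × 360° = 22.94°.
At the equator that is 22.94° × (2π·6378/360) km/° = 22.94 × 111.3 = 2553 km.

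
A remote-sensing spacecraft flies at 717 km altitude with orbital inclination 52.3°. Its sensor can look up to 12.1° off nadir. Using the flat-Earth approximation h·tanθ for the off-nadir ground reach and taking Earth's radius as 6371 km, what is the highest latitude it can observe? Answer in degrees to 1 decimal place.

53.7°

For a prograde orbit the ground track reaches latitude ±i = ±52.3°.
Sensor half-swath on the ground ≈ 717·tan(12.1°) = 154 km = 1.38° of latitude.
Maximum observable latitude ≈ 52.3 + 1.38 = 53.7°.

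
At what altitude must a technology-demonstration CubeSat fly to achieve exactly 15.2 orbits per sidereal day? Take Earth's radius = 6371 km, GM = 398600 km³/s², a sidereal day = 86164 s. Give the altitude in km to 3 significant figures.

500 km

Required period T = 86164 / 15.2 = 5668.7 s.
From T = 2π√(a³/μ): a = (μ T²/4π²)^(1/3) = (398600 × 5668.7² / 4π²)^(1/3) = 6871 km.
Altitude h = a − R = 6871 − 6371 = 500 km.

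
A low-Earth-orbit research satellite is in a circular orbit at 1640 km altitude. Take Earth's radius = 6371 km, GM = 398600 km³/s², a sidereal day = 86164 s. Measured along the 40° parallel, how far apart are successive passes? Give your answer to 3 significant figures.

2540 km

Semi-major axis a = 6371 + 1640 = 8011 km. Period T = 2π√(a³/μ) = 2π√(8011³/398600) = 7135.8 s = 118.93 min.
Node shift per orbit = (7135.8/86164) × 360° = 29.81°.
Equatorial spacing = 29.81 × 111.2 km/° = 3315 km.
At 40° latitude, spacing = 3315 × cos(40°) = 2540 km.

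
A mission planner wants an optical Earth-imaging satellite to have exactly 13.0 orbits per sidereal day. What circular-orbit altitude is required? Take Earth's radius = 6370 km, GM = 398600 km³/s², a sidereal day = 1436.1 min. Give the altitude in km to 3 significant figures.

1260 km

Required period T = 86166 / 13.0 = 6628.2 s.
From T = 2π√(a³/μ): a = (μ T²/4π²)^(1/3) = (398600 × 6628.2² / 4π²)^(1/3) = 7626 km.
Altitude h = a − R = 7626 − 6370 = 1256 km.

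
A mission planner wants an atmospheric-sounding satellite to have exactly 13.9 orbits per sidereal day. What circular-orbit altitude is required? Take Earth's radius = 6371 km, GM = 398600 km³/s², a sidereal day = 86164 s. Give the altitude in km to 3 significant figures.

Required period T = 86164 / 13.9 = 6198.8 s.
From T = 2π√(a³/μ): a = (μ T²/4π²)^(1/3) = (398600 × 6198.8² / 4π²)^(1/3) = 7293 km.
Altitude h = a − R = 7293 − 6371 = 922 km.

922 km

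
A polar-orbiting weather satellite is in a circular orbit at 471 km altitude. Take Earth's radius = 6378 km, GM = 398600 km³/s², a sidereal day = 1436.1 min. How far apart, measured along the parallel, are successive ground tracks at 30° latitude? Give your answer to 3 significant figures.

2270 km

Semi-major axis a = 6378 + 471 = 6849 km. Period T = 2π√(a³/μ) = 2π√(6849³/398600) = 5640.9 s = 94.02 min.
Node shift per orbit = (5640.9/86166) × 360° = 23.57°.
Equatorial spacing = 23.57 × 111.3 km/° = 2623 km.
At 30° latitude, spacing = 2623 × cos(30°) = 2272 km.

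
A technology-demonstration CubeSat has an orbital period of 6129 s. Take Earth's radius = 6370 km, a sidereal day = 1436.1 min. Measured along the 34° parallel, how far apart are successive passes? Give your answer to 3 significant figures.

Node shift per orbit = (6129.0/86166) × 360° = 25.61°.
Equatorial spacing = 25.61 × 111.2 km/° = 2847 km.
At 34° latitude, spacing = 2847 × cos(34°) = 2360 km.

2360 km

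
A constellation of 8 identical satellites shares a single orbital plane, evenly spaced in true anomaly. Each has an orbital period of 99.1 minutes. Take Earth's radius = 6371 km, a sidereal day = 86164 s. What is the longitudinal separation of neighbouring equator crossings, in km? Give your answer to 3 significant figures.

T = 99.1 min = 5946.0 s.
Single-satellite node shift = (5946.0/86164) × 360° = 24.84°.
With 8 satellites evenly phased, successive equator crossings are 24.84/8 = 3.105° apart.
That is 3.105 × 111.2 = 345 km at the equator.

345 km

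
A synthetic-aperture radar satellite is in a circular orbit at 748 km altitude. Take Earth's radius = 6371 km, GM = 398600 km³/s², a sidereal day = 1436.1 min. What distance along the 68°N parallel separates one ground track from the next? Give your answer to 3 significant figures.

Semi-major axis a = 6371 + 748 = 7119 km. Period T = 2π√(a³/μ) = 2π√(7119³/398600) = 5977.8 s = 99.63 min.
Node shift per orbit = (5977.8/86166) × 360° = 24.98°.
Equatorial spacing = 24.98 × 111.2 km/° = 2777 km.
At 68° latitude, spacing = 2777 × cos(68°) = 1040 km.

1040 km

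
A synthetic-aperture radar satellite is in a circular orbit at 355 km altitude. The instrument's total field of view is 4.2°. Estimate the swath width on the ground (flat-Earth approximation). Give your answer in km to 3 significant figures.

26.0 km

Half-angle = 4.2°/2 = 2.1°.
Swath width ≈ 2h·tan(θ/2) = 2 × 355 × tan(2.1°) = 26.0 km.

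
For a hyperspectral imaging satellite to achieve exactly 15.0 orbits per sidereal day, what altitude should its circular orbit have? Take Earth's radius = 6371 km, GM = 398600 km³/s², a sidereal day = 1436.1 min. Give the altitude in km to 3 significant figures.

561 km

Required period T = 86166 / 15.0 = 5744.4 s.
From T = 2π√(a³/μ): a = (μ T²/4π²)^(1/3) = (398600 × 5744.4² / 4π²)^(1/3) = 6932 km.
Altitude h = a − R = 6932 − 6371 = 561 km.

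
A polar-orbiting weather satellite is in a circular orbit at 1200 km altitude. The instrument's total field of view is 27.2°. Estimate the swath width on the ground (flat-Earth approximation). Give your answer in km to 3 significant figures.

Half-angle = 27.2°/2 = 13.6°.
Swath width ≈ 2h·tan(θ/2) = 2 × 1200 × tan(13.6°) = 580.6 km.

581 km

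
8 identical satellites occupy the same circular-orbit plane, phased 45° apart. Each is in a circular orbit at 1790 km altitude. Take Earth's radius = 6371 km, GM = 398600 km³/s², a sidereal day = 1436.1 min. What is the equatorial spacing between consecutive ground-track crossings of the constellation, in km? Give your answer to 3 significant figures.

Semi-major axis a = 6371 + 1790 = 8161 km. Period T = 2π√(a³/μ) = 2π√(8161³/398600) = 7337.1 s = 122.29 min.
Single-satellite node shift = (7337.1/86166) × 360° = 30.65°.
With 8 satellites evenly phased, successive equator crossings are 30.65/8 = 3.832° apart.
That is 3.832 × 111.2 = 426 km at the equator.

426 km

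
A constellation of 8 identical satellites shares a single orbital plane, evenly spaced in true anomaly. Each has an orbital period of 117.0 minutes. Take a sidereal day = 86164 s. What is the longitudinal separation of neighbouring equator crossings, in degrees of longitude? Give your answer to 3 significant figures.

3.67°

T = 117.0 min = 7020.0 s.
Single-satellite node shift = (7020.0/86164) × 360° = 29.33°.
With 8 satellites evenly phased, successive equator crossings are 29.33/8 = 3.666° apart.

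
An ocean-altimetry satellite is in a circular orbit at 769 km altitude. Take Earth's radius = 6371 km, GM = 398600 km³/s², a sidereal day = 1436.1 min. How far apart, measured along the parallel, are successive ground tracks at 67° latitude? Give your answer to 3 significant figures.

1090 km

Semi-major axis a = 6371 + 769 = 7140 km. Period T = 2π√(a³/μ) = 2π√(7140³/398600) = 6004.2 s = 100.07 min.
Node shift per orbit = (6004.2/86166) × 360° = 25.09°.
Equatorial spacing = 25.09 × 111.2 km/° = 2789 km.
At 67° latitude, spacing = 2789 × cos(67°) = 1090 km.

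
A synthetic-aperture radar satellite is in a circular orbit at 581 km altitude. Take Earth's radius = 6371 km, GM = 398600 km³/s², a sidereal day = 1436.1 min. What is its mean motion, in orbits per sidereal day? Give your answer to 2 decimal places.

Semi-major axis a = 6371 + 581 = 6952 km. Period T = 2π√(a³/μ) = 2π√(6952³/398600) = 5768.7 s = 96.14 min.
Orbits per sidereal day = 86166 / 5768.7 = 14.937.

14.94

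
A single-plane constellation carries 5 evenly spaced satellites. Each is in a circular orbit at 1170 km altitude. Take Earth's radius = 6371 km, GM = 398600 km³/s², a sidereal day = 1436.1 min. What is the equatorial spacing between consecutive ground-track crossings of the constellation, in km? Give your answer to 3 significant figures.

Semi-major axis a = 6371 + 1170 = 7541 km. Period T = 2π√(a³/μ) = 2π√(7541³/398600) = 6517.1 s = 108.62 min.
Single-satellite node shift = (6517.1/86166) × 360° = 27.23°.
With 5 satellites evenly phased, successive equator crossings are 27.23/5 = 5.446° apart.
That is 5.446 × 111.2 = 606 km at the equator.

606 km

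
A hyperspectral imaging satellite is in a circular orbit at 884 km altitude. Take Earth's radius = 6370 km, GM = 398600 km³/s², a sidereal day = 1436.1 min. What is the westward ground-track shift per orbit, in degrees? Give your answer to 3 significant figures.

Semi-major axis a = 6370 + 884 = 7254 km. Period T = 2π√(a³/μ) = 2π√(7254³/398600) = 6148.6 s = 102.48 min.
During one orbit Earth rotates (6148.6 / 86166) × 360° = 25.69°.

25.7°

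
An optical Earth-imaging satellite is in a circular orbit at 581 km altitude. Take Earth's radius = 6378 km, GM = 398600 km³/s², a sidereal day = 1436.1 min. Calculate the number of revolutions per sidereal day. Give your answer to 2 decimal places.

14.91

Semi-major axis a = 6378 + 581 = 6959 km. Period T = 2π√(a³/μ) = 2π√(6959³/398600) = 5777.4 s = 96.29 min.
Orbits per sidereal day = 86166 / 5777.4 = 14.914.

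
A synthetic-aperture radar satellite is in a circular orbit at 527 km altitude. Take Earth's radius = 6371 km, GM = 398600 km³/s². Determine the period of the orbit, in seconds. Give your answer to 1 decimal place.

5701.6 seconds

Semi-major axis a = 6371 + 527 = 6898 km. Period T = 2π√(a³/μ) = 2π√(6898³/398600) = 5701.6 s = 95.03 min.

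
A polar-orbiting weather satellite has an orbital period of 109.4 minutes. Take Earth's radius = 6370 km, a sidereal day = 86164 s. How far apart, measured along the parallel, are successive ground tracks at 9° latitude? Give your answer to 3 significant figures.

T = 109.4 min = 6564.0 s.
Node shift per orbit = (6564.0/86164) × 360° = 27.42°.
Equatorial spacing = 27.42 × 111.2 km/° = 3049 km.
At 9° latitude, spacing = 3049 × cos(9°) = 3011 km.

3010 km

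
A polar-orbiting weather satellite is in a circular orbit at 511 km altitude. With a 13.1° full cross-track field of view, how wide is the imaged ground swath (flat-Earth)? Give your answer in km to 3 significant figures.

Half-angle = 13.1°/2 = 6.55°.
Swath width ≈ 2h·tan(θ/2) = 2 × 511 × tan(6.55°) = 117.3 km.

117 km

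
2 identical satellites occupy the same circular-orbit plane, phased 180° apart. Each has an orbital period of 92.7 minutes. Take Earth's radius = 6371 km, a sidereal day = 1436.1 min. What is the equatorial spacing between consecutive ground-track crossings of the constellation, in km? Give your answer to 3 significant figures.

1290 km

T = 92.7 min = 5562.0 s.
Single-satellite node shift = (5562.0/86166) × 360° = 23.24°.
With 2 satellites evenly phased, successive equator crossings are 23.24/2 = 11.619° apart.
That is 11.619 × 111.2 = 1292 km at the equator.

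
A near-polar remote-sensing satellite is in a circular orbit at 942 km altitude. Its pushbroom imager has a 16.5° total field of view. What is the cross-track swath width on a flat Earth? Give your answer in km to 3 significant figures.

Half-angle = 16.5°/2 = 8.25°.
Swath width ≈ 2h·tan(θ/2) = 2 × 942 × tan(8.25°) = 273.2 km.

273 km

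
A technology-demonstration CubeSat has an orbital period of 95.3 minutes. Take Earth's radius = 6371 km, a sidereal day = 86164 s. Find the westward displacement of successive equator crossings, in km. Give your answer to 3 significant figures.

2660 km

T = 95.3 min = 5718.0 s.
During one orbit Earth rotates (5718.0 / 86164) × 360° = 23.89°.
At the equator that is 23.89° × (2π·6371/360) km/° = 23.89 × 111.2 = 2656 km.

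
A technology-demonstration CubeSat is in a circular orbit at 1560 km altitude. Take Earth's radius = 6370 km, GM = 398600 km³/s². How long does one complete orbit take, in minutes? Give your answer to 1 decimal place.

117.1 min

Semi-major axis a = 6370 + 1560 = 7930 km. Period T = 2π√(a³/μ) = 2π√(7930³/398600) = 7027.8 s = 117.13 min.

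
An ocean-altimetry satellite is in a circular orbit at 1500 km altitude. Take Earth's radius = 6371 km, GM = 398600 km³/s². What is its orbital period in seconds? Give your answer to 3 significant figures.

6950 seconds

Semi-major axis a = 6371 + 1500 = 7871 km. Period T = 2π√(a³/μ) = 2π√(7871³/398600) = 6949.5 s = 115.83 min.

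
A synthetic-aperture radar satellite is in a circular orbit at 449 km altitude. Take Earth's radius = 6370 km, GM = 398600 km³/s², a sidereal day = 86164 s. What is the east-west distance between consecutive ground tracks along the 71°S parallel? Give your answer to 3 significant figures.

Semi-major axis a = 6370 + 449 = 6819 km. Period T = 2π√(a³/μ) = 2π√(6819³/398600) = 5603.9 s = 93.40 min.
Node shift per orbit = (5603.9/86164) × 360° = 23.41°.
Equatorial spacing = 23.41 × 111.2 km/° = 2603 km.
At 71° latitude, spacing = 2603 × cos(71°) = 847 km.

847 km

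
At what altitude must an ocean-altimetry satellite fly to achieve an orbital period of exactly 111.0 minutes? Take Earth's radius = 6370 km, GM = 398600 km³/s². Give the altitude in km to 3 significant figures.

1280 km

T = 111.0 min = 6660.0 s.
From T = 2π√(a³/μ): a = (μ T²/4π²)^(1/3) = (398600 × 6660.0² / 4π²)^(1/3) = 7651 km.
Altitude h = a − R = 7651 − 6370 = 1281 km.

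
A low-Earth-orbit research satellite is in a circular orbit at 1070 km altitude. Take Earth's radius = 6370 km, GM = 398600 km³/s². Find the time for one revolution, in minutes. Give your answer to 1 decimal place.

Semi-major axis a = 6370 + 1070 = 7440 km. Period T = 2π√(a³/μ) = 2π√(7440³/398600) = 6386.6 s = 106.44 min.

106.4 min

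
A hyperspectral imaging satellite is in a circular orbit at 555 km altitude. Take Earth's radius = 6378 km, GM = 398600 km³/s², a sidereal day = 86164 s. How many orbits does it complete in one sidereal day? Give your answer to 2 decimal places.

15.00

Semi-major axis a = 6378 + 555 = 6933 km. Period T = 2π√(a³/μ) = 2π√(6933³/398600) = 5745.0 s = 95.75 min.
Orbits per sidereal day = 86164 / 5745.0 = 14.998.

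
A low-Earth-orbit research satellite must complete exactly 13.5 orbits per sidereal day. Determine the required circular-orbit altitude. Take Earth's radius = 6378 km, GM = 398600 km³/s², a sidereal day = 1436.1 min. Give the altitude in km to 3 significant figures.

Required period T = 86166 / 13.5 = 6382.7 s.
From T = 2π√(a³/μ): a = (μ T²/4π²)^(1/3) = (398600 × 6382.7² / 4π²)^(1/3) = 7437 km.
Altitude h = a − R = 7437 − 6378 = 1059 km.

1060 km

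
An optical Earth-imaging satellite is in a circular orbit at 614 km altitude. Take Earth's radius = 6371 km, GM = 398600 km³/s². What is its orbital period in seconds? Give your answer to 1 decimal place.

5809.8 seconds

Semi-major axis a = 6371 + 614 = 6985 km. Period T = 2π√(a³/μ) = 2π√(6985³/398600) = 5809.8 s = 96.83 min.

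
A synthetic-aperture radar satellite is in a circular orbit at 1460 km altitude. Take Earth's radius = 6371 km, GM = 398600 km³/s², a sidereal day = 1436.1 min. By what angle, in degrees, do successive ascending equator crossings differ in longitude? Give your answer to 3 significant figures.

Semi-major axis a = 6371 + 1460 = 7831 km. Period T = 2π√(a³/μ) = 2π√(7831³/398600) = 6896.6 s = 114.94 min.
During one orbit Earth rotates (6896.6 / 86166) × 360° = 28.81°.

28.8°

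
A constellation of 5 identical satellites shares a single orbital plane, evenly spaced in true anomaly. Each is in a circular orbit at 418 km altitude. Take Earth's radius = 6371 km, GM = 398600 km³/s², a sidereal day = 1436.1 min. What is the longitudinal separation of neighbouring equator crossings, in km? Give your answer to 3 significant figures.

517 km

Semi-major axis a = 6371 + 418 = 6789 km. Period T = 2π√(a³/μ) = 2π√(6789³/398600) = 5567.0 s = 92.78 min.
Single-satellite node shift = (5567.0/86166) × 360° = 23.26°.
With 5 satellites evenly phased, successive equator crossings are 23.26/5 = 4.652° apart.
That is 4.652 × 111.2 = 517 km at the equator.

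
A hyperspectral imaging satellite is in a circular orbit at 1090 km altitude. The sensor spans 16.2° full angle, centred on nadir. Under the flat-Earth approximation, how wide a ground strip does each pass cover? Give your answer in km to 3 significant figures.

310 km

Half-angle = 16.2°/2 = 8.1°.
Swath width ≈ 2h·tan(θ/2) = 2 × 1090 × tan(8.1°) = 310.3 km.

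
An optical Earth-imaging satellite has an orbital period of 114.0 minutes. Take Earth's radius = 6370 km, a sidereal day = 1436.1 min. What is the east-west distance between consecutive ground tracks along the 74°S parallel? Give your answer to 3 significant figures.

876 km

T = 114.0 min = 6840.0 s.
Node shift per orbit = (6840.0/86166) × 360° = 28.58°.
Equatorial spacing = 28.58 × 111.2 km/° = 3177 km.
At 74° latitude, spacing = 3177 × cos(74°) = 876 km.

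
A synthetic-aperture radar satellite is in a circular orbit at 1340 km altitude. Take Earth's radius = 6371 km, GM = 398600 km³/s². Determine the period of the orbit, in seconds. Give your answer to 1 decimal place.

Semi-major axis a = 6371 + 1340 = 7711 km. Period T = 2π√(a³/μ) = 2π√(7711³/398600) = 6738.7 s = 112.31 min.

6738.7 seconds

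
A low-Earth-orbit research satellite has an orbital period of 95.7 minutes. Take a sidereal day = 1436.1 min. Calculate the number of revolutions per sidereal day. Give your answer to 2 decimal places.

T = 95.7 min = 5742.0 s.
Orbits per sidereal day = 86166 / 5742.0 = 15.006.

15.01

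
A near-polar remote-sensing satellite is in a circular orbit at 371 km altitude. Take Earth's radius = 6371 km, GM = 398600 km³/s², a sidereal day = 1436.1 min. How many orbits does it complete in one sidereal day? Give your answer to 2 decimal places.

15.64

Semi-major axis a = 6371 + 371 = 6742 km. Period T = 2π√(a³/μ) = 2π√(6742³/398600) = 5509.3 s = 91.82 min.
Orbits per sidereal day = 86166 / 5509.3 = 15.640.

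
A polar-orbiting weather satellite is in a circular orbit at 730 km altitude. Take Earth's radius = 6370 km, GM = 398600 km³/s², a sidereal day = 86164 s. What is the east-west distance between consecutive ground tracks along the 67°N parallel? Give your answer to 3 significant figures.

Semi-major axis a = 6370 + 730 = 7100 km. Period T = 2π√(a³/μ) = 2π√(7100³/398600) = 5953.9 s = 99.23 min.
Node shift per orbit = (5953.9/86164) × 360° = 24.88°.
Equatorial spacing = 24.88 × 111.2 km/° = 2766 km.
At 67° latitude, spacing = 2766 × cos(67°) = 1081 km.

1080 km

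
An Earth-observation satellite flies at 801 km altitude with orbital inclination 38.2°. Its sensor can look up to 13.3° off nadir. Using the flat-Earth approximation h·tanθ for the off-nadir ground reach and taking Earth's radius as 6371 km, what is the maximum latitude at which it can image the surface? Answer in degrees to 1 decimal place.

39.9°

For a prograde orbit the ground track reaches latitude ±i = ±38.2°.
Sensor half-swath on the ground ≈ 801·tan(13.3°) = 189 km = 1.70° of latitude.
Maximum observable latitude ≈ 38.2 + 1.70 = 39.9°.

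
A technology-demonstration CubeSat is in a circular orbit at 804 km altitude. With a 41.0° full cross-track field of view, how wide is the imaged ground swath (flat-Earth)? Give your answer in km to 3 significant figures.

601 km

Half-angle = 41.0°/2 = 20.5°.
Swath width ≈ 2h·tan(θ/2) = 2 × 804 × tan(20.5°) = 601.2 km.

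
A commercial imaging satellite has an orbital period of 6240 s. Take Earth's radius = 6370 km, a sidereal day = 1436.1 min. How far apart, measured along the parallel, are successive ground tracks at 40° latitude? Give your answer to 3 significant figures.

Node shift per orbit = (6240.0/86166) × 360° = 26.07°.
Equatorial spacing = 26.07 × 111.2 km/° = 2898 km.
At 40° latitude, spacing = 2898 × cos(40°) = 2220 km.

2220 km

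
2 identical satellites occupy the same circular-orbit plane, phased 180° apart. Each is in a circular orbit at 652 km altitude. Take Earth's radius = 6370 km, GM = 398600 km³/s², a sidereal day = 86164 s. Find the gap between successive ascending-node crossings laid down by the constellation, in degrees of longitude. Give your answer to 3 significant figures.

Semi-major axis a = 6370 + 652 = 7022 km. Period T = 2π√(a³/μ) = 2π√(7022³/398600) = 5856.0 s = 97.60 min.
Single-satellite node shift = (5856.0/86164) × 360° = 24.47°.
With 2 satellites evenly phased, successive equator crossings are 24.47/2 = 12.233° apart.

12.2°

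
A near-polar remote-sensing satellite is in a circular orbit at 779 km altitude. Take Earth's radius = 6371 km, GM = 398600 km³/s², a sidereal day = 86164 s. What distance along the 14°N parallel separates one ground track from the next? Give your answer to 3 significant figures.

2710 km

Semi-major axis a = 6371 + 779 = 7150 km. Period T = 2π√(a³/μ) = 2π√(7150³/398600) = 6016.9 s = 100.28 min.
Node shift per orbit = (6016.9/86164) × 360° = 25.14°.
Equatorial spacing = 25.14 × 111.2 km/° = 2795 km.
At 14° latitude, spacing = 2795 × cos(14°) = 2712 km.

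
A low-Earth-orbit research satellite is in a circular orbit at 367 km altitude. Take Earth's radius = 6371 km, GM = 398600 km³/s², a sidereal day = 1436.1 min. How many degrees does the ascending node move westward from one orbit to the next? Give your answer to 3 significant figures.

23.0°

Semi-major axis a = 6371 + 367 = 6738 km. Period T = 2π√(a³/μ) = 2π√(6738³/398600) = 5504.4 s = 91.74 min.
During one orbit Earth rotates (5504.4 / 86166) × 360° = 23.00°.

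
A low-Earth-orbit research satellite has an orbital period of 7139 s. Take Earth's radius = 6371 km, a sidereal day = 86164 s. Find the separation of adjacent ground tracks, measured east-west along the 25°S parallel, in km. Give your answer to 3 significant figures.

Node shift per orbit = (7139.0/86164) × 360° = 29.83°.
Equatorial spacing = 29.83 × 111.2 km/° = 3317 km.
At 25° latitude, spacing = 3317 × cos(25°) = 3006 km.

3010 km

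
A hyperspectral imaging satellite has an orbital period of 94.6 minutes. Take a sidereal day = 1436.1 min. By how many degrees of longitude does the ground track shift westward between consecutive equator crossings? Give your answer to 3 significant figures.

T = 94.6 min = 5676.0 s.
During one orbit Earth rotates (5676.0 / 86166) × 360° = 23.71°.

23.7°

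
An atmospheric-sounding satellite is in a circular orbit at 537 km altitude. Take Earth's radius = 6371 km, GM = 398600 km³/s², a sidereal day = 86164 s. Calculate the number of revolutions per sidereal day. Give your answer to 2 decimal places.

Semi-major axis a = 6371 + 537 = 6908 km. Period T = 2π√(a³/μ) = 2π√(6908³/398600) = 5714.0 s = 95.23 min.
Orbits per sidereal day = 86164 / 5714.0 = 15.079.

15.08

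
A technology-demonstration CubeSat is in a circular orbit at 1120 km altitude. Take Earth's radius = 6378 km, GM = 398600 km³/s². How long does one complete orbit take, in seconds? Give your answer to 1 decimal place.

Semi-major axis a = 6378 + 1120 = 7498 km. Period T = 2π√(a³/μ) = 2π√(7498³/398600) = 6461.4 s = 107.69 min.

6461.4 seconds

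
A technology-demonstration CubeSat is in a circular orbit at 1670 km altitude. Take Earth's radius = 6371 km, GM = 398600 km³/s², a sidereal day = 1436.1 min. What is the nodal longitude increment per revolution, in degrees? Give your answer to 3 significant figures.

Semi-major axis a = 6371 + 1670 = 8041 km. Period T = 2π√(a³/μ) = 2π√(8041³/398600) = 7175.9 s = 119.60 min.
During one orbit Earth rotates (7175.9 / 86166) × 360° = 29.98°.

30.0°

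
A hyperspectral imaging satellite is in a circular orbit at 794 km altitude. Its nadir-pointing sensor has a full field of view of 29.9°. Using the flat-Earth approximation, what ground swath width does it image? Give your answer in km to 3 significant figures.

Half-angle = 29.9°/2 = 14.95°.
Swath width ≈ 2h·tan(θ/2) = 2 × 794 × tan(14.95°) = 424.0 km.

424 km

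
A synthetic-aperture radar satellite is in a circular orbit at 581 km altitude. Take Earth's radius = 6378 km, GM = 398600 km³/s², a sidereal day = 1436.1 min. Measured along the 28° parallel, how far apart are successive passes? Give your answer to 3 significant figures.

2370 km

Semi-major axis a = 6378 + 581 = 6959 km. Period T = 2π√(a³/μ) = 2π√(6959³/398600) = 5777.4 s = 96.29 min.
Node shift per orbit = (5777.4/86166) × 360° = 24.14°.
Equatorial spacing = 24.14 × 111.3 km/° = 2687 km.
At 28° latitude, spacing = 2687 × cos(28°) = 2372 km.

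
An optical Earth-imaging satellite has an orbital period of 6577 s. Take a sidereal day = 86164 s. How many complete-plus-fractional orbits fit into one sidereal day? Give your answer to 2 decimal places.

Orbits per sidereal day = 86164 / 6577.0 = 13.101.

13.10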